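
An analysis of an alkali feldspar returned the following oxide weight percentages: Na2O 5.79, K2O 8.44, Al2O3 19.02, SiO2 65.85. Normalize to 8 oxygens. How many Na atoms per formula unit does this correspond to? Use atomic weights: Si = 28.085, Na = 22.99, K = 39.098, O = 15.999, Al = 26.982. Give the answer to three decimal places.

Na2O: 5.79/61.979 = 0.09342 mol → 0.18684 mol Na, 0.09342 mol O.
K2O: 8.44/94.195 = 0.08960 mol → 0.17920 mol K, 0.08960 mol O.
Al2O3: 19.02/101.961 = 0.18654 mol → 0.37308 mol Al, 0.55962 mol O.
SiO2: 65.85/60.083 = 1.09598 mol → 1.09598 mol Si, 2.19196 mol O.
Total oxygen = 2.93460 mol. Normalization factor = 8/2.93460 = 2.72610.
Na per 8 O = 0.18684 × 2.72610 = 0.509.

0.509 Na apfu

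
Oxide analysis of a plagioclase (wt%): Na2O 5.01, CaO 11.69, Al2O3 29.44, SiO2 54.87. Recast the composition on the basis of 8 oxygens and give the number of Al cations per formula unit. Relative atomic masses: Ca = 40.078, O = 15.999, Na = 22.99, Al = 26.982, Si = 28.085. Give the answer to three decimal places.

5.01 wt% Na2O ÷ 61.979 g/mol = 0.08083 mol, giving 0.16166 Na and 0.08083 O.
11.69 wt% CaO ÷ 56.077 g/mol = 0.20846 mol, giving 0.20846 Ca and 0.20846 O.
29.44 wt% Al2O3 ÷ 101.961 g/mol = 0.28874 mol, giving 0.57748 Al and 0.86622 O.
54.87 wt% SiO2 ÷ 60.083 g/mol = 0.91324 mol, giving 0.91324 Si and 1.82648 O.
Oxygen sums to 2.98199; scaling by 8/2.98199 = 2.68277 puts the formula on 8 O.
Al: 0.57748 × 2.68277 = 1.549 atoms per formula unit.

1.549 Al apfu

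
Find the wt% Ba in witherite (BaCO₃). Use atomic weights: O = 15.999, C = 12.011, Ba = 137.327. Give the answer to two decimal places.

69.59 wt%

Formula mass = 1·137.327 + 1·12.011 + 3·15.999 = 197.335 g/mol, of which 137.327 g is Ba.
So Ba makes up 137.327/197.335 = 0.6959 of the mass, i.e. 69.59%.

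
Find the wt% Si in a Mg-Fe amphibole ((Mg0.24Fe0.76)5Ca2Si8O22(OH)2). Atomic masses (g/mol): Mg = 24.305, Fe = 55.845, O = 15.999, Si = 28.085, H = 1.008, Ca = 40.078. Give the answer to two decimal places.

24.10 weight percent

Molar mass of (Mg0.24Fe0.76)5Ca2Si8O22(OH)2: 1.20×24.305 + 3.80×55.845 + 2×40.078 + 8×28.085 + 24×15.999 + 2×1.008 = 932.205 g/mol.
Mass of Si per formula unit: 8 × 28.085 = 224.680 g.
Weight fraction Si = 224.680 / 932.205 = 0.2410.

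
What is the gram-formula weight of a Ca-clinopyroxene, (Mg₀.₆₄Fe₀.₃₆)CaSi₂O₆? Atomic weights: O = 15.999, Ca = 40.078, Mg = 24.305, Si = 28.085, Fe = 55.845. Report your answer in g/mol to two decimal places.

M = 0.64*24.305 + 0.36*55.845 + 1*40.078 + 2*28.085 + 6*15.999

227.90 g/mol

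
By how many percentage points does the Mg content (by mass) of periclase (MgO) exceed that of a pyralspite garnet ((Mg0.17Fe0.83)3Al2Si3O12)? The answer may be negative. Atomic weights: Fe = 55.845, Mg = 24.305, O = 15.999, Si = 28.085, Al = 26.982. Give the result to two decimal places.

Mg in MgO: molar mass 40.304 g/mol; 1×24.305 = 24.305 g → 60.30 wt%.
Mg in (Mg0.17Fe0.83)3Al2Si3O12: molar mass 481.657 g/mol; 0.51×24.305 = 12.396 g → 2.57 wt%.
Difference = 60.30 − 2.57 = 57.73 percentage points.

57.73 percentage points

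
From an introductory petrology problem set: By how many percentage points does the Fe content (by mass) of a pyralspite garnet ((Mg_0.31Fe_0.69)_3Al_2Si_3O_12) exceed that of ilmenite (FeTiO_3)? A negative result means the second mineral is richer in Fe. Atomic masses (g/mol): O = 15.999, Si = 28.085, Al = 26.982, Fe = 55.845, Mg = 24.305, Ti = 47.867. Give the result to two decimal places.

-12.13 percentage points

First mineral: 115.599 g Fe in 468.410 g formula = 24.68 wt% Fe.
Second mineral: 55.845 g Fe in 151.709 g formula = 36.81 wt% Fe.
24.68% − 36.81% gives a difference of -12.13 percentage points.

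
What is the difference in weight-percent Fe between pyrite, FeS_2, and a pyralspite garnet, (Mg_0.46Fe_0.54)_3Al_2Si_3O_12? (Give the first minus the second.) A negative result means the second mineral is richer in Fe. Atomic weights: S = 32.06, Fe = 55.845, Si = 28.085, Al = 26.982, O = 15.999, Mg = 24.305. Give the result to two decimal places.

26.63 percentage points

M(FeS_2) = 119.965 g/mol, so wt% Fe = 55.845/119.965 × 100 = 46.55%.
M((Mg_0.46Fe_0.54)_3Al_2Si_3O_12) = 454.217 g/mol, so wt% Fe = 90.469/454.217 × 100 = 19.92%.
46.55 − 19.92 = 26.63 pp.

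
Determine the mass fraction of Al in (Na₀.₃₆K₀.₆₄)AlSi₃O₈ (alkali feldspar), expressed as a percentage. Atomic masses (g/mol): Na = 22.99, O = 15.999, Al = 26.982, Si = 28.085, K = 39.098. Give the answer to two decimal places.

Formula mass = 0.36·22.99 + 0.64·39.098 + 1·26.982 + 3·28.085 + 8·15.999 = 272.528 g/mol, of which 26.982 g is Al.
So Al makes up 26.982/272.528 = 0.0990 of the mass, i.e. 9.90%.

9.90 mass %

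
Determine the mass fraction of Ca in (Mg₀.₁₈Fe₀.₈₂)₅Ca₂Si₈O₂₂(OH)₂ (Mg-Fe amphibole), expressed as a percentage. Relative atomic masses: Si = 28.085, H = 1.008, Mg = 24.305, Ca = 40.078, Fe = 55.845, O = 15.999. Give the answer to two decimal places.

Molar mass of (Mg₀.₁₈Fe₀.₈₂)₅Ca₂Si₈O₂₂(OH)₂: 0.90·24.305 + 4.10·55.845 + 2·40.078 + 8·28.085 + 24·15.999 + 2·1.008 = 941.667 g/mol.
Mass of Ca per formula unit: 2 × 40.078 = 80.156 g.
Weight fraction Ca = 80.156 / 941.667 = 0.0851.

8.51 mass %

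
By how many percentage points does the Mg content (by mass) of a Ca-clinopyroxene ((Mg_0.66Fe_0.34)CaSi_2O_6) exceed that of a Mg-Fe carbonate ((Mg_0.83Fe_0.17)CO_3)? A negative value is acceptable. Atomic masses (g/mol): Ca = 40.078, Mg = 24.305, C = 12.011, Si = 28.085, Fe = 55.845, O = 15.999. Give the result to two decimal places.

Mg in (Mg_0.66Fe_0.34)CaSi_2O_6: molar mass 227.271 g/mol; 0.66×24.305 = 16.041 g → 7.06 wt%.
Mg in (Mg_0.83Fe_0.17)CO_3: molar mass 89.675 g/mol; 0.83×24.305 = 20.173 g → 22.50 wt%.
Difference = 7.06 − 22.50 = -15.44 percentage points.

-15.44 percentage points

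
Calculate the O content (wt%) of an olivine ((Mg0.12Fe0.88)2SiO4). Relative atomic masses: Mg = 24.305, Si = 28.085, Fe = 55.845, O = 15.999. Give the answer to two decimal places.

32.62 wt%

Molar mass of (Mg0.12Fe0.88)2SiO4: 0.24·24.305 + 1.76·55.845 + 1·28.085 + 4·15.999 = 196.201 g/mol.
Mass of O per formula unit: 4 × 15.999 = 63.996 g.
Weight fraction O = 63.996 / 196.201 = 0.3262.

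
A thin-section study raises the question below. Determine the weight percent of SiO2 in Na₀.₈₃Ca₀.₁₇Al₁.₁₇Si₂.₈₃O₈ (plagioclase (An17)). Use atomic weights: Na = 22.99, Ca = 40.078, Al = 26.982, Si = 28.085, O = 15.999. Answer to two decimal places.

64.18 wt%

M(Na₀.₈₃Ca₀.₁₇Al₁.₁₇Si₂.₈₃O₈) = 264.936 g/mol; M(SiO2) = 60.083 g/mol.
Moles SiO2 per formula unit = 2.83 Si ÷ 1 = 2.8300.
SiO2 fraction = (2.8300 × 60.083) / 264.936 = 170.035/264.936 = 0.6418.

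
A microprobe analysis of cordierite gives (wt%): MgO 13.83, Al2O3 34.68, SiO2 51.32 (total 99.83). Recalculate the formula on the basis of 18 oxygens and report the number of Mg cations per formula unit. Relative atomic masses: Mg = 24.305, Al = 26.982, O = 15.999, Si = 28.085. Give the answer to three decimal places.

2.011 Mg apfu

MgO (M=40.304): mol = 0.34314; Mg = 0.34314, O = 0.34314.
Al2O3 (M=101.961): mol = 0.34013; Al = 0.68026, O = 1.02039.
SiO2 (M=60.083): mol = 0.85415; Si = 0.85415, O = 1.70830.
ΣO = 3.07183; factor = 18/ΣO = 5.85970.
Mg apfu = 0.34314 × 5.85970 = 2.011.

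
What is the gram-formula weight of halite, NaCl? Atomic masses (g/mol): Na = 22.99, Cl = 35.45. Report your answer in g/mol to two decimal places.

58.44 g/mol

Na: 1 × 22.99 = 22.9900
Cl: 1 × 35.45 = 35.4500
Summing the contributions gives the formula mass.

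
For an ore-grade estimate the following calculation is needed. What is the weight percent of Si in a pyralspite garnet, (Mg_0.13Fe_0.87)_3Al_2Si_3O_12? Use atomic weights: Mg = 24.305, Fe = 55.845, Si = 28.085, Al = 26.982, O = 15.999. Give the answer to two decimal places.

17.36 wt%

Molar mass of (Mg_0.13Fe_0.87)_3Al_2Si_3O_12: 0.39*24.305 + 2.61*55.845 + 2*26.982 + 3*28.085 + 12*15.999 = 485.441 g/mol.
Mass of Si per formula unit: 3 × 28.085 = 84.255 g.
Weight fraction Si = 84.255 / 485.441 = 0.1736.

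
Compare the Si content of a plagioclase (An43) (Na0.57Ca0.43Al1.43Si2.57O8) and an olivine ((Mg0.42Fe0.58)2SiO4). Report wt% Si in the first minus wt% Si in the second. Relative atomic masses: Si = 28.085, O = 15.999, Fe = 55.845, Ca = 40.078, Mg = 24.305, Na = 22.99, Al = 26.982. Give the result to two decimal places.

Si in Na0.57Ca0.43Al1.43Si2.57O8: molar mass 269.093 g/mol; 2.57×28.085 = 72.178 g → 26.82 wt%.
Si in (Mg0.42Fe0.58)2SiO4: molar mass 177.277 g/mol; 1×28.085 = 28.085 g → 15.84 wt%.
Difference = 26.82 − 15.84 = 10.98 percentage points.

10.98 percentage points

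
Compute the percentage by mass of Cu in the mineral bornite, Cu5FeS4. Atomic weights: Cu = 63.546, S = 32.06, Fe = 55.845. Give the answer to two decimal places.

Formula mass = 5×63.546 + 1×55.845 + 4×32.06 = 501.815 g/mol, of which 317.730 g is Cu.
So Cu makes up 317.730/501.815 = 0.6332 of the mass, i.e. 63.32%.

63.32 weight percent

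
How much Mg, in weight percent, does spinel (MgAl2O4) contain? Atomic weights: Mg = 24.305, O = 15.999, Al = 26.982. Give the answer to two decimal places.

17.08 weight percent

Molar mass of MgAl2O4: 1×24.305 + 2×26.982 + 4×15.999 = 142.265 g/mol.
Mass of Mg per formula unit: 1 × 24.305 = 24.305 g.
Weight fraction Mg = 24.305 / 142.265 = 0.1708.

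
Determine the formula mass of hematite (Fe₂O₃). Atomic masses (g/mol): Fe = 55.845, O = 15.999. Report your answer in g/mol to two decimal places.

159.69 g/mol

M = 2(55.845) + 3(15.999)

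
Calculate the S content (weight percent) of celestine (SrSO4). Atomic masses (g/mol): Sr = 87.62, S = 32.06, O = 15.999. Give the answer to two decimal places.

Molar mass of SrSO4: 1*87.62 + 1*32.06 + 4*15.999 = 183.676 g/mol.
Mass of S per formula unit: 1 × 32.06 = 32.060 g.
Weight fraction S = 32.060 / 183.676 = 0.1745.

17.45 weight percent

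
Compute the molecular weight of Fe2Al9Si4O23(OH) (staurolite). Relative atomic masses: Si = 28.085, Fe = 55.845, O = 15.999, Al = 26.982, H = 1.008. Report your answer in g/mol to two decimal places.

851.85 g/mol

M = 2·55.845 + 9·26.982 + 4·28.085 + 24·15.999 + 1·1.008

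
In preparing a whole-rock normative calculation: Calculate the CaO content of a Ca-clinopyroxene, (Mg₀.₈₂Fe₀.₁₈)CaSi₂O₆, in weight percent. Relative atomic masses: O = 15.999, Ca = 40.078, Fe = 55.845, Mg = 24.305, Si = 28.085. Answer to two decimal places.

25.23 wt%

M((Mg₀.₈₂Fe₀.₁₈)CaSi₂O₆) = 222.224 g/mol; M(CaO) = 56.077 g/mol.
Moles CaO per formula unit = 1 Ca ÷ 1 = 1.0000.
CaO fraction = (1.0000 × 56.077) / 222.224 = 56.077/222.224 = 0.2523.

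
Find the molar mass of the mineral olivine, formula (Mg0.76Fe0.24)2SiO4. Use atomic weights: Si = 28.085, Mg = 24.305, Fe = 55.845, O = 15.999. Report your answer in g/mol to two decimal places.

155.83 g/mol

M = 1.52*24.305 + 0.48*55.845 + 1*28.085 + 4*15.999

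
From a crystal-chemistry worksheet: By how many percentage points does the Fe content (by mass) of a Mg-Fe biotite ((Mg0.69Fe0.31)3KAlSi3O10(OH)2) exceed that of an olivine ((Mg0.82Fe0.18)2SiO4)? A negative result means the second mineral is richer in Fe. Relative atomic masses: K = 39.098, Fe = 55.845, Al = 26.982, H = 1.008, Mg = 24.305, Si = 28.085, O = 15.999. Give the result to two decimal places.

-1.59 percentage points

First mineral: 51.936 g Fe in 446.586 g formula = 11.63 wt% Fe.
Second mineral: 20.104 g Fe in 152.045 g formula = 13.22 wt% Fe.
11.63% − 13.22% gives a difference of -1.59 percentage points.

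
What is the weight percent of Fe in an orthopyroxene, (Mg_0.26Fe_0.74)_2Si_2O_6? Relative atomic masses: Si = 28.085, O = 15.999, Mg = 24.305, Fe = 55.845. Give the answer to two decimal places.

33.40 weight percent

M((Mg_0.26Fe_0.74)_2Si_2O_6) = 247.453 g/mol.
Fe contributes 1.48 × 55.845 = 82.651 g per mole.
82.651/247.453 = 0.3340 → 33.40%.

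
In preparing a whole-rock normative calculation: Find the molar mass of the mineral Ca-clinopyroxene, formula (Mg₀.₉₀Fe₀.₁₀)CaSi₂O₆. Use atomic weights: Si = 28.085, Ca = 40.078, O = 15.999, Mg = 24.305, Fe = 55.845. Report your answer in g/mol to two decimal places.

219.70 g/mol

Mg: 0.90 × 24.305 = 21.8745
Fe: 0.10 × 55.845 = 5.5845
Ca: 1 × 40.078 = 40.0780
Si: 2 × 28.085 = 56.1700
O: 6 × 15.999 = 95.9940
Summing the contributions gives the formula mass.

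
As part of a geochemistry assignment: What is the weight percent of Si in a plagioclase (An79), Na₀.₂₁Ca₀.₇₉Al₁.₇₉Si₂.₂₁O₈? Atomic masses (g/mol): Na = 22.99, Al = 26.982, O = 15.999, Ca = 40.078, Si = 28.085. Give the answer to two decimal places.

22.58 weight percent

Molar mass of Na₀.₂₁Ca₀.₇₉Al₁.₇₉Si₂.₂₁O₈: 0.21×22.99 + 0.79×40.078 + 1.79×26.982 + 2.21×28.085 + 8×15.999 = 274.847 g/mol.
Mass of Si per formula unit: 2.21 × 28.085 = 62.068 g.
Weight fraction Si = 62.068 / 274.847 = 0.2258.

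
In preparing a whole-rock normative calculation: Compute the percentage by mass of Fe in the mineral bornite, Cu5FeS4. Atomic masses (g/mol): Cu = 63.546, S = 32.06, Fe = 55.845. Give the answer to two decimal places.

M(Cu5FeS4) = 501.815 g/mol.
Fe contributes 1 × 55.845 = 55.845 g per mole.
55.845/501.815 = 0.1113 → 11.13%.

11.13 wt%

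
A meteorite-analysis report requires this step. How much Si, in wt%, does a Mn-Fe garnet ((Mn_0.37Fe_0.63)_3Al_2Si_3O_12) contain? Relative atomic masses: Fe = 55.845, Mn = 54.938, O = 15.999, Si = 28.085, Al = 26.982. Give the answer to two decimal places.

Molar mass of (Mn_0.37Fe_0.63)_3Al_2Si_3O_12: 1.11·54.938 + 1.89·55.845 + 2·26.982 + 3·28.085 + 12·15.999 = 496.735 g/mol.
Mass of Si per formula unit: 3 × 28.085 = 84.255 g.
Weight fraction Si = 84.255 / 496.735 = 0.1696.

16.96 wt%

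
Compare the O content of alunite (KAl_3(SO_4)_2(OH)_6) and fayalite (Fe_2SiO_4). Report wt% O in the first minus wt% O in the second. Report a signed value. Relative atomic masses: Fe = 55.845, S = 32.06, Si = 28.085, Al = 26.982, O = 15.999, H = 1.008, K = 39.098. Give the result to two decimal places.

22.67 percentage points

First mineral: 223.986 g O in 414.198 g formula = 54.08 wt% O.
Second mineral: 63.996 g O in 203.771 g formula = 31.41 wt% O.
54.08% − 31.41% gives a difference of 22.67 percentage points.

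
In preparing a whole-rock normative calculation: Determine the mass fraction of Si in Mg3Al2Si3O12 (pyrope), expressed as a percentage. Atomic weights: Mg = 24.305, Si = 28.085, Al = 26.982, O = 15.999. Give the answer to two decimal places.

20.90 mass %

M(Mg3Al2Si3O12) = 403.122 g/mol.
Si contributes 3 × 28.085 = 84.255 g per mole.
84.255/403.122 = 0.2090 → 20.90%.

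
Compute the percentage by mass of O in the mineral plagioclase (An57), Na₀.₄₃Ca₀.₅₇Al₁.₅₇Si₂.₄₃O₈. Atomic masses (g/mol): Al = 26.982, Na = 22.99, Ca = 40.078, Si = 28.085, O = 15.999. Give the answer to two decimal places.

47.17 weight percent

M(Na₀.₄₃Ca₀.₅₇Al₁.₅₇Si₂.₄₃O₈) = 271.330 g/mol.
O contributes 8 × 15.999 = 127.992 g per mole.
127.992/271.330 = 0.4717 → 47.17%.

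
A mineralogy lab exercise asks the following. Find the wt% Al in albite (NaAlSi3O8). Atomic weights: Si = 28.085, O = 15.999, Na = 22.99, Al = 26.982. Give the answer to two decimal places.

Formula mass = 1*22.99 + 1*26.982 + 3*28.085 + 8*15.999 = 262.219 g/mol, of which 26.982 g is Al.
So Al makes up 26.982/262.219 = 0.1029 of the mass, i.e. 10.29%.

10.29 weight percent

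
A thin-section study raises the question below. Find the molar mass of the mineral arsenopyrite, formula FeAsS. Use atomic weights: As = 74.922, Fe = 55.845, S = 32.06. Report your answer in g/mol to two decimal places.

The formula mass is the sum 1(55.845) + 1(74.922) + 1(32.06).

162.83 g/mol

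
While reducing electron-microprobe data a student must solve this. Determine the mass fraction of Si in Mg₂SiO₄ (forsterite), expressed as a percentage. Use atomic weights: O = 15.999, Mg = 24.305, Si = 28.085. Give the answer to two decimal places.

19.96 wt%

Molar mass of Mg₂SiO₄: 2·24.305 + 1·28.085 + 4·15.999 = 140.691 g/mol.
Mass of Si per formula unit: 1 × 28.085 = 28.085 g.
Weight fraction Si = 28.085 / 140.691 = 0.1996.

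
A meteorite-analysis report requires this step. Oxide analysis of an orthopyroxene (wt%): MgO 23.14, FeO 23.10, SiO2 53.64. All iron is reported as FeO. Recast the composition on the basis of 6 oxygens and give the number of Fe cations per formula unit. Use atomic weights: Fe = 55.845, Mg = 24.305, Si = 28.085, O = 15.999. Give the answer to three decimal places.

0.720 Fe apfu

23.14 wt% MgO ÷ 40.304 g/mol = 0.57414 mol, giving 0.57414 Mg and 0.57414 O.
23.10 wt% FeO ÷ 71.844 g/mol = 0.32153 mol, giving 0.32153 Fe and 0.32153 O.
53.64 wt% SiO2 ÷ 60.083 g/mol = 0.89277 mol, giving 0.89277 Si and 1.78554 O.
Oxygen sums to 2.68121; scaling by 6/2.68121 = 2.23780 puts the formula on 6 O.
Fe: 0.32153 × 2.23780 = 0.720 atoms per formula unit.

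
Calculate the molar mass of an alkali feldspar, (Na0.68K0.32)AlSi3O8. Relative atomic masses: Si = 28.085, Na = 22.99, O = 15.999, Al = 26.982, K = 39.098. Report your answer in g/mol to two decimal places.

267.37 g/mol

Na: 0.68 × 22.99 = 15.6332
K: 0.32 × 39.098 = 12.5114
Al: 1 × 26.982 = 26.9820
Si: 3 × 28.085 = 84.2550
O: 8 × 15.999 = 127.9920
Summing the contributions gives the formula mass.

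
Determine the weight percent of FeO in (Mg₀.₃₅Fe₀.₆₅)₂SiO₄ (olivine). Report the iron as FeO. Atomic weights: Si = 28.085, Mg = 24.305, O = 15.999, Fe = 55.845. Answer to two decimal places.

Formula mass = 181.693 g/mol.
1.30 Fe → 1.3000 mol FeO per formula unit; M(FeO) = 71.844, so FeO mass = 93.397 g.
93.397/181.693 × 100 = 51.40 wt%.

51.40 wt%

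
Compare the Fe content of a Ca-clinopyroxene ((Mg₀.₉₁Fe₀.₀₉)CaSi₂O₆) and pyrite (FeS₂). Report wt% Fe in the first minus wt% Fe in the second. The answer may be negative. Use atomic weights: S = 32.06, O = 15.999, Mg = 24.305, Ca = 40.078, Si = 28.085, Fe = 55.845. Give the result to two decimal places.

-44.26 percentage points

M((Mg₀.₉₁Fe₀.₀₉)CaSi₂O₆) = 219.386 g/mol, so wt% Fe = 5.026/219.386 × 100 = 2.29%.
M(FeS₂) = 119.965 g/mol, so wt% Fe = 55.845/119.965 × 100 = 46.55%.
2.29 − 46.55 = -44.26 pp.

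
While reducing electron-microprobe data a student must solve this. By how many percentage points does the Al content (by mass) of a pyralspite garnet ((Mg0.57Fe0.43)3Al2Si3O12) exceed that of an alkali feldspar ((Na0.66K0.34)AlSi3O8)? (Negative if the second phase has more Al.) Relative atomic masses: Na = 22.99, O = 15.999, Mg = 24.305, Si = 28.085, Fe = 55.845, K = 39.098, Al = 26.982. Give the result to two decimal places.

2.08 percentage points

M((Mg0.57Fe0.43)3Al2Si3O12) = 443.809 g/mol, so wt% Al = 53.964/443.809 × 100 = 12.16%.
M((Na0.66K0.34)AlSi3O8) = 267.696 g/mol, so wt% Al = 26.982/267.696 × 100 = 10.08%.
12.16 − 10.08 = 2.08 pp.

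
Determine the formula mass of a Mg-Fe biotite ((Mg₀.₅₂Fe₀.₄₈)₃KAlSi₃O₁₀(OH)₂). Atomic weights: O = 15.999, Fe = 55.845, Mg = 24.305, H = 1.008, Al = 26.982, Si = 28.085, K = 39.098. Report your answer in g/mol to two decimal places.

462.67 g/mol

M = 1.56(24.305) + 1.44(55.845) + 1(39.098) + 1(26.982) + 3(28.085) + 12(15.999) + 2(1.008)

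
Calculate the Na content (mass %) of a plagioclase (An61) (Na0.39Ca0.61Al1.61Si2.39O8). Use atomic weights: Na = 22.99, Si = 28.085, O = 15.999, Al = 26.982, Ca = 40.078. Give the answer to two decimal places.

3.30 mass %

Formula mass = 0.39·22.99 + 0.61·40.078 + 1.61·26.982 + 2.39·28.085 + 8·15.999 = 271.970 g/mol, of which 8.966 g is Na.
So Na makes up 8.966/271.970 = 0.0330 of the mass, i.e. 3.30%.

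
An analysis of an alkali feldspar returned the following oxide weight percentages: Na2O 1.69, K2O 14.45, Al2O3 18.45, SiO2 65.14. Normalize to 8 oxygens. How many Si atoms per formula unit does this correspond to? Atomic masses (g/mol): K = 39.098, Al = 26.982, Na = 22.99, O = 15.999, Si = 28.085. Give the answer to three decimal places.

2.999 Si apfu

Na2O (M=61.979): mol = 0.02727; Na = 0.05454, O = 0.02727.
K2O (M=94.195): mol = 0.15341; K = 0.30682, O = 0.15341.
Al2O3 (M=101.961): mol = 0.18095; Al = 0.36190, O = 0.54285.
SiO2 (M=60.083): mol = 1.08417; Si = 1.08417, O = 2.16834.
ΣO = 2.89187; factor = 8/ΣO = 2.76638.
Si apfu = 1.08417 × 2.76638 = 2.999.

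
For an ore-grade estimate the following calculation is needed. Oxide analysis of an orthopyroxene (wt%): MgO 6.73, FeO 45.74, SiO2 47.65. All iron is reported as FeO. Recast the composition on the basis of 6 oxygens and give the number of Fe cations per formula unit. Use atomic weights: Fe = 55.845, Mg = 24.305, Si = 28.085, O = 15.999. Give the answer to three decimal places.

1.598 Fe apfu

6.73 wt% MgO ÷ 40.304 g/mol = 0.16698 mol, giving 0.16698 Mg and 0.16698 O.
45.74 wt% FeO ÷ 71.844 g/mol = 0.63666 mol, giving 0.63666 Fe and 0.63666 O.
47.65 wt% SiO2 ÷ 60.083 g/mol = 0.79307 mol, giving 0.79307 Si and 1.58614 O.
Oxygen sums to 2.38978; scaling by 6/2.38978 = 2.51069 puts the formula on 6 O.
Fe: 0.63666 × 2.51069 = 1.598 atoms per formula unit.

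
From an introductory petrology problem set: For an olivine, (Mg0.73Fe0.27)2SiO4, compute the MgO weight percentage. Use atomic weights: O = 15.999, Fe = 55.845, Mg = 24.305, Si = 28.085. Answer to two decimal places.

M((Mg0.73Fe0.27)2SiO4) = 157.723 g/mol; M(MgO) = 40.304 g/mol.
Moles MgO per formula unit = 1.46 Mg ÷ 1 = 1.4600.
MgO fraction = (1.4600 × 40.304) / 157.723 = 58.844/157.723 = 0.3731.

37.31 wt%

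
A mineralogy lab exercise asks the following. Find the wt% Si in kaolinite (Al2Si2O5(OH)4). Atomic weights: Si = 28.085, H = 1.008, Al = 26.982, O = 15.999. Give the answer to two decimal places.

21.76 mass %

Formula mass = 2*26.982 + 2*28.085 + 9*15.999 + 4*1.008 = 258.157 g/mol, of which 56.170 g is Si.
So Si makes up 56.170/258.157 = 0.2176 of the mass, i.e. 21.76%.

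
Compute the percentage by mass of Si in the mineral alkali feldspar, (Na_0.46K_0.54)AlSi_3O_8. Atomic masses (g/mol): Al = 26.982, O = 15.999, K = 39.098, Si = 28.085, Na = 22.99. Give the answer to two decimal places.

31.10 weight percent

M((Na_0.46K_0.54)AlSi_3O_8) = 270.917 g/mol.
Si contributes 3 × 28.085 = 84.255 g per mole.
84.255/270.917 = 0.3110 → 31.10%.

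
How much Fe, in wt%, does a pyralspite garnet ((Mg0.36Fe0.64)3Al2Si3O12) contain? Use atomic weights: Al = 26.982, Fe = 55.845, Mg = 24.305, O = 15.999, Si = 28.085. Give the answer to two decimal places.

23.12 wt%

Formula mass = 1.08·24.305 + 1.92·55.845 + 2·26.982 + 3·28.085 + 12·15.999 = 463.679 g/mol, of which 107.222 g is Fe.
So Fe makes up 107.222/463.679 = 0.2312 of the mass, i.e. 23.12%.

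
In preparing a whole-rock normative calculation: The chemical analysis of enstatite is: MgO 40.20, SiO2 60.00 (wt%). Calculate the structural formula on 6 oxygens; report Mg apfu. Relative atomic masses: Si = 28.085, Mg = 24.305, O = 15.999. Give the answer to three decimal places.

1.998 Mg apfu

40.20 wt% MgO ÷ 40.304 g/mol = 0.99742 mol, giving 0.99742 Mg and 0.99742 O.
60.00 wt% SiO2 ÷ 60.083 g/mol = 0.99862 mol, giving 0.99862 Si and 1.99724 O.
Oxygen sums to 2.99466; scaling by 6/2.99466 = 2.00357 puts the formula on 6 O.
Mg: 0.99742 × 2.00357 = 1.998 atoms per formula unit.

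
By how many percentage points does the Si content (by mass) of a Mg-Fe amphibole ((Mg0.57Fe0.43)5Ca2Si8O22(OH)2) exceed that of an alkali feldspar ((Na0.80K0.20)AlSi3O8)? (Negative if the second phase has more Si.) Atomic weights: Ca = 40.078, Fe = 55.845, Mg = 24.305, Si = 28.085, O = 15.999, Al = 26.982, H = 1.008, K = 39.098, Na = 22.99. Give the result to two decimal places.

First mineral: 224.680 g Si in 880.164 g formula = 25.53 wt% Si.
Second mineral: 84.255 g Si in 265.441 g formula = 31.74 wt% Si.
25.53% − 31.74% gives a difference of -6.21 percentage points.

-6.21 percentage points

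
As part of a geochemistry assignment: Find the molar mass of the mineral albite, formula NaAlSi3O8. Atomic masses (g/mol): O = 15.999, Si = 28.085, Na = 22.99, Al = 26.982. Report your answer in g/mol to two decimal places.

The formula mass is the sum 1×22.99 + 1×26.982 + 3×28.085 + 8×15.999.

262.22 g/mol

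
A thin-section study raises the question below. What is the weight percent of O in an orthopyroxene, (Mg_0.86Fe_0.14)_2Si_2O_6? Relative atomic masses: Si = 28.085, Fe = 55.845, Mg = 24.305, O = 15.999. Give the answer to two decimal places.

45.80 weight percent

M((Mg_0.86Fe_0.14)_2Si_2O_6) = 209.605 g/mol.
O contributes 6 × 15.999 = 95.994 g per mole.
95.994/209.605 = 0.4580 → 45.80%.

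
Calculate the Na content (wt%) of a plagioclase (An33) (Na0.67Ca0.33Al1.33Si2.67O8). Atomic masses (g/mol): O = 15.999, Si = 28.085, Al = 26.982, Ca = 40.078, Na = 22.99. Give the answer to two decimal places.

5.76 wt%

Formula mass = 0.67·22.99 + 0.33·40.078 + 1.33·26.982 + 2.67·28.085 + 8·15.999 = 267.494 g/mol, of which 15.403 g is Na.
So Na makes up 15.403/267.494 = 0.0576 of the mass, i.e. 5.76%.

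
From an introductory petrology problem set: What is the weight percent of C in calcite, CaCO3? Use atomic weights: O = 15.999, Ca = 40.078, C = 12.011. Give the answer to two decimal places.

12.00 weight percent

M(CaCO3) = 100.086 g/mol.
C contributes 1 × 12.011 = 12.011 g per mole.
12.011/100.086 = 0.1200 → 12.00%.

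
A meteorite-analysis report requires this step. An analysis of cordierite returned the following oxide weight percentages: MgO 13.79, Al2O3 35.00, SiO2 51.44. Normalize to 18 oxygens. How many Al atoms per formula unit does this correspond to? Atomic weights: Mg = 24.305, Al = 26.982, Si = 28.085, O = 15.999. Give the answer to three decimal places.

MgO (M=40.304): mol = 0.34215; Mg = 0.34215, O = 0.34215.
Al2O3 (M=101.961): mol = 0.34327; Al = 0.68654, O = 1.02981.
SiO2 (M=60.083): mol = 0.85615; Si = 0.85615, O = 1.71230.
ΣO = 3.08426; factor = 18/ΣO = 5.83608.
Al apfu = 0.68654 × 5.83608 = 4.007.

4.007 Al apfu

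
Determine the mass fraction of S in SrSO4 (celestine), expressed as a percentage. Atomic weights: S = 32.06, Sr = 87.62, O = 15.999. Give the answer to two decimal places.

Formula mass = 1×87.62 + 1×32.06 + 4×15.999 = 183.676 g/mol, of which 32.060 g is S.
So S makes up 32.060/183.676 = 0.1745 of the mass, i.e. 17.45%.

17.45 wt%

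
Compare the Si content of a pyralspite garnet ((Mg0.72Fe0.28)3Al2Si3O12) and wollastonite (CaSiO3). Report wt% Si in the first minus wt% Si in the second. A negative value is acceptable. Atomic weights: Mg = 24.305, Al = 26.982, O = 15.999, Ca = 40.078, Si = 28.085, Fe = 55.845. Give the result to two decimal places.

First mineral: 84.255 g Si in 429.616 g formula = 19.61 wt% Si.
Second mineral: 28.085 g Si in 116.160 g formula = 24.18 wt% Si.
19.61% − 24.18% gives a difference of -4.57 percentage points.

-4.57 percentage points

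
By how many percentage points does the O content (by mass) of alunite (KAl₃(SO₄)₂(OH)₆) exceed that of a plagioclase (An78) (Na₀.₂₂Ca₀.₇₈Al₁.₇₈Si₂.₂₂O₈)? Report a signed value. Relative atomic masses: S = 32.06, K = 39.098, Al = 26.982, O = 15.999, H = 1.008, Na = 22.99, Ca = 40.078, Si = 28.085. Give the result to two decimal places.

First mineral: 223.986 g O in 414.198 g formula = 54.08 wt% O.
Second mineral: 127.992 g O in 274.687 g formula = 46.60 wt% O.
54.08% − 46.60% gives a difference of 7.48 percentage points.

7.48 percentage points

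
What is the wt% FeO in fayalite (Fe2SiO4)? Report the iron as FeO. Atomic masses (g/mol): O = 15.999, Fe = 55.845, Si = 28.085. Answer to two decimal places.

70.51 wt%

Formula mass = 203.771 g/mol.
2 Fe → 2.0000 mol FeO per formula unit; M(FeO) = 71.844, so FeO mass = 143.688 g.
143.688/203.771 × 100 = 70.51 wt%.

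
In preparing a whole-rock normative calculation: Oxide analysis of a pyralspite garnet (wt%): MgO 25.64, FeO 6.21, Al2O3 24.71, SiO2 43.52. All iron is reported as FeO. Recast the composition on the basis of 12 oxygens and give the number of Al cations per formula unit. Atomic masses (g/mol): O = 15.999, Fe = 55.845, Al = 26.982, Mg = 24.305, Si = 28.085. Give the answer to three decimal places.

25.64 wt% MgO ÷ 40.304 g/mol = 0.63617 mol, giving 0.63617 Mg and 0.63617 O.
6.21 wt% FeO ÷ 71.844 g/mol = 0.08644 mol, giving 0.08644 Fe and 0.08644 O.
24.71 wt% Al2O3 ÷ 101.961 g/mol = 0.24235 mol, giving 0.48470 Al and 0.72705 O.
43.52 wt% SiO2 ÷ 60.083 g/mol = 0.72433 mol, giving 0.72433 Si and 1.44866 O.
Oxygen sums to 2.89832; scaling by 12/2.89832 = 4.14033 puts the formula on 12 O.
Al: 0.48470 × 4.14033 = 2.007 atoms per formula unit.

2.007 Al apfu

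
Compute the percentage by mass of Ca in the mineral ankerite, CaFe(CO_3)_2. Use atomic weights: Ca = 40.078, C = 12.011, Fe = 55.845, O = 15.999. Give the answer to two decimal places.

18.56 mass %

M(CaFe(CO_3)_2) = 215.939 g/mol.
Ca contributes 1 × 40.078 = 40.078 g per mole.
40.078/215.939 = 0.1856 → 18.56%.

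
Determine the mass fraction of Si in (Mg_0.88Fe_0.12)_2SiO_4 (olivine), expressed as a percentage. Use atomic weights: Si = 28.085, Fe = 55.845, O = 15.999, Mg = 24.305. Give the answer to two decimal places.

18.94 wt%

Formula mass = 1.76·24.305 + 0.24·55.845 + 1·28.085 + 4·15.999 = 148.261 g/mol, of which 28.085 g is Si.
So Si makes up 28.085/148.261 = 0.1894 of the mass, i.e. 18.94%.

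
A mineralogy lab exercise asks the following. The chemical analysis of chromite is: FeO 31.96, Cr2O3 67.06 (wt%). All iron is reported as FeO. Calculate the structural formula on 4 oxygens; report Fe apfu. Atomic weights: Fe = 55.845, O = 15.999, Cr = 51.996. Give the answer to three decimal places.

1.006 Fe apfu

31.96 wt% FeO ÷ 71.844 g/mol = 0.44485 mol, giving 0.44485 Fe and 0.44485 O.
67.06 wt% Cr2O3 ÷ 151.989 g/mol = 0.44122 mol, giving 0.88244 Cr and 1.32366 O.
Oxygen sums to 1.76851; scaling by 4/1.76851 = 2.26179 puts the formula on 4 O.
Fe: 0.44485 × 2.26179 = 1.006 atoms per formula unit.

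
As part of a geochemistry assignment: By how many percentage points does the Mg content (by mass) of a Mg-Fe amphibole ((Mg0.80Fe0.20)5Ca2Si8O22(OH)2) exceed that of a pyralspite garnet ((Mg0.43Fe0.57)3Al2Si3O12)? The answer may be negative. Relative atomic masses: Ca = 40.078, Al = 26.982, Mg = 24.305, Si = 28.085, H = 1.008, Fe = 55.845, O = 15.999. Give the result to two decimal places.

4.66 percentage points

First mineral: 97.220 g Mg in 843.893 g formula = 11.52 wt% Mg.
Second mineral: 31.353 g Mg in 457.055 g formula = 6.86 wt% Mg.
11.52% − 6.86% gives a difference of 4.66 percentage points.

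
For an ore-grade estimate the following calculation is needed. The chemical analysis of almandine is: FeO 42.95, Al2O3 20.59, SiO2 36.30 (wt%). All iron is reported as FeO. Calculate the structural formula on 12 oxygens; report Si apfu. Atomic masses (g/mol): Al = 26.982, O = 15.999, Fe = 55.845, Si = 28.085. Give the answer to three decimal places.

3.006 Si apfu

FeO: 42.95/71.844 = 0.59782 mol → 0.59782 mol Fe, 0.59782 mol O.
Al2O3: 20.59/101.961 = 0.20194 mol → 0.40388 mol Al, 0.60582 mol O.
SiO2: 36.30/60.083 = 0.60416 mol → 0.60416 mol Si, 1.20832 mol O.
Total oxygen = 2.41196 mol. Normalization factor = 12/2.41196 = 4.97521.
Si per 12 O = 0.60416 × 4.97521 = 3.006.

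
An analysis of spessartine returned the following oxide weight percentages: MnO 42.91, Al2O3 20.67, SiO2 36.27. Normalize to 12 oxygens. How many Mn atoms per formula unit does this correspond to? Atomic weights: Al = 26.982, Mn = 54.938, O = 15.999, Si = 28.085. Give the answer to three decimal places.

42.91 wt% MnO ÷ 70.937 g/mol = 0.60490 mol, giving 0.60490 Mn and 0.60490 O.
20.67 wt% Al2O3 ÷ 101.961 g/mol = 0.20272 mol, giving 0.40544 Al and 0.60816 O.
36.27 wt% SiO2 ÷ 60.083 g/mol = 0.60366 mol, giving 0.60366 Si and 1.20732 O.
Oxygen sums to 2.42038; scaling by 12/2.42038 = 4.95790 puts the formula on 12 O.
Mn: 0.60490 × 4.95790 = 2.999 atoms per formula unit.

2.999 Mn apfu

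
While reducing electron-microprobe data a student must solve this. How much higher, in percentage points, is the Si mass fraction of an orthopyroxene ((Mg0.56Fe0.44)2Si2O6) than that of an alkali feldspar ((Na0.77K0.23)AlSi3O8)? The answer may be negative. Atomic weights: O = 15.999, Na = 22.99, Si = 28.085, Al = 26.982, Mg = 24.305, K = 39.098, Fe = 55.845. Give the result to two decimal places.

-7.10 percentage points

First mineral: 56.170 g Si in 228.529 g formula = 24.58 wt% Si.
Second mineral: 84.255 g Si in 265.924 g formula = 31.68 wt% Si.
24.58% − 31.68% gives a difference of -7.10 percentage points.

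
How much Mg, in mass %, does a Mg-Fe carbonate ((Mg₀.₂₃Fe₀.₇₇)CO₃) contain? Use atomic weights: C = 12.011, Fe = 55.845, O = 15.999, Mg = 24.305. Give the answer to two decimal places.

M((Mg₀.₂₃Fe₀.₇₇)CO₃) = 108.599 g/mol.
Mg contributes 0.23 × 24.305 = 5.590 g per mole.
5.590/108.599 = 0.0515 → 5.15%.

5.15 mass %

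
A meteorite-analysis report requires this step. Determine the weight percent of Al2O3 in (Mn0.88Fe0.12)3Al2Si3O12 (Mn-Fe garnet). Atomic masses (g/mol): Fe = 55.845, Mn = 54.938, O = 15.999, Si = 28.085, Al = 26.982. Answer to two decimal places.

20.58 wt%

Molar mass of (Mn0.88Fe0.12)3Al2Si3O12 = 2.64·54.938 + 0.36·55.845 + 2·26.982 + 3·28.085 + 12·15.999 = 495.348 g/mol.
Each formula unit contains 2 Al, equivalent to 2/2 = 1.0000 mol Al2O3.
M(Al2O3) = 2×26.982 + 3×15.999 = 101.961 g/mol.
Mass of Al2O3 per formula unit = 1.0000 × 101.961 = 101.961 g.
Al2O3 wt% = 101.961 / 495.348 × 100 = 20.58%.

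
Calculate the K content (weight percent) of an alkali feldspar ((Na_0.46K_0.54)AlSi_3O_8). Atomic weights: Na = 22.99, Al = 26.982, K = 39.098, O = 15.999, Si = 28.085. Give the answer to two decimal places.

M((Na_0.46K_0.54)AlSi_3O_8) = 270.917 g/mol.
K contributes 0.54 × 39.098 = 21.113 g per mole.
21.113/270.917 = 0.0779 → 7.79%.

7.79 weight percent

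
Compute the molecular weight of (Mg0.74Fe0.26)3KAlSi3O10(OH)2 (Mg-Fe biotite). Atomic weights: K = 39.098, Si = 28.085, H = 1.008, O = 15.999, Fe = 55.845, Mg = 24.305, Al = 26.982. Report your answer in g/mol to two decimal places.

441.86 g/mol

M = 2.22(24.305) + 0.78(55.845) + 1(39.098) + 1(26.982) + 3(28.085) + 12(15.999) + 2(1.008)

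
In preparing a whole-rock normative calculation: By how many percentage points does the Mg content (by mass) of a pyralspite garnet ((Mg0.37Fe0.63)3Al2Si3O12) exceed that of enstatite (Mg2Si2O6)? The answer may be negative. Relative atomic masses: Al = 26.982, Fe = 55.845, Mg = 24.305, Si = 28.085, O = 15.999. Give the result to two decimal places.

Mg in (Mg0.37Fe0.63)3Al2Si3O12: molar mass 462.733 g/mol; 1.11×24.305 = 26.979 g → 5.83 wt%.
Mg in Mg2Si2O6: molar mass 200.774 g/mol; 2×24.305 = 48.610 g → 24.21 wt%.
Difference = 5.83 − 24.21 = -18.38 percentage points.

-18.38 percentage points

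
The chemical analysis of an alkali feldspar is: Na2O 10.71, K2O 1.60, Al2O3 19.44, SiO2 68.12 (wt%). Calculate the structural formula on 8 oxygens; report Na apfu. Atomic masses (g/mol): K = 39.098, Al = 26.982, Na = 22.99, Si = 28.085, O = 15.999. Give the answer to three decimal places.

Na2O (M=61.979): mol = 0.17280; Na = 0.34560, O = 0.17280.
K2O (M=94.195): mol = 0.01699; K = 0.03398, O = 0.01699.
Al2O3 (M=101.961): mol = 0.19066; Al = 0.38132, O = 0.57198.
SiO2 (M=60.083): mol = 1.13376; Si = 1.13376, O = 2.26752.
ΣO = 3.02929; factor = 8/ΣO = 2.64088.
Na apfu = 0.34560 × 2.64088 = 0.913.

0.913 Na apfu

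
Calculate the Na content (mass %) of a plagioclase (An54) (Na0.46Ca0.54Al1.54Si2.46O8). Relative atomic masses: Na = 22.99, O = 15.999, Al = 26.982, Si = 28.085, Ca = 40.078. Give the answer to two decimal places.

Formula mass = 0.46*22.99 + 0.54*40.078 + 1.54*26.982 + 2.46*28.085 + 8*15.999 = 270.851 g/mol, of which 10.575 g is Na.
So Na makes up 10.575/270.851 = 0.0390 of the mass, i.e. 3.90%.

3.90 mass %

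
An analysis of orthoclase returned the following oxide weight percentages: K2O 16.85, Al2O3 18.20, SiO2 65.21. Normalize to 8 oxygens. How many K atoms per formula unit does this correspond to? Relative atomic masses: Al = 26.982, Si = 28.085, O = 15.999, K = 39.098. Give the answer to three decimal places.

K2O: 16.85/94.195 = 0.17888 mol → 0.35776 mol K, 0.17888 mol O.
Al2O3: 18.20/101.961 = 0.17850 mol → 0.35700 mol Al, 0.53550 mol O.
SiO2: 65.21/60.083 = 1.08533 mol → 1.08533 mol Si, 2.17066 mol O.
Total oxygen = 2.88504 mol. Normalization factor = 8/2.88504 = 2.77293.
K per 8 O = 0.35776 × 2.77293 = 0.992.

0.992 K apfu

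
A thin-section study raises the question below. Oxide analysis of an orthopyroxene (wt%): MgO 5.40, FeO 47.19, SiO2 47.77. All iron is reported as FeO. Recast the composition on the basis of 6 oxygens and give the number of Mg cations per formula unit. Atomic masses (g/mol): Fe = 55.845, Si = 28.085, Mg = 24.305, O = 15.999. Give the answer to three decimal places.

MgO: 5.40/40.304 = 0.13398 mol → 0.13398 mol Mg, 0.13398 mol O.
FeO: 47.19/71.844 = 0.65684 mol → 0.65684 mol Fe, 0.65684 mol O.
SiO2: 47.77/60.083 = 0.79507 mol → 0.79507 mol Si, 1.59014 mol O.
Total oxygen = 2.38096 mol. Normalization factor = 6/2.38096 = 2.51999.
Mg per 6 O = 0.13398 × 2.51999 = 0.338.

0.338 Mg apfu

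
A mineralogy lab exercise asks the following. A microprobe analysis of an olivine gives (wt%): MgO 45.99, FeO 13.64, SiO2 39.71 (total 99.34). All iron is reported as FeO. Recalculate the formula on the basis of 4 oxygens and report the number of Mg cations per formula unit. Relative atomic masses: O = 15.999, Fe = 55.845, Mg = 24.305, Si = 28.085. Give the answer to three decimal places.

1.721 Mg apfu

45.99 wt% MgO ÷ 40.304 g/mol = 1.14108 mol, giving 1.14108 Mg and 1.14108 O.
13.64 wt% FeO ÷ 71.844 g/mol = 0.18986 mol, giving 0.18986 Fe and 0.18986 O.
39.71 wt% SiO2 ÷ 60.083 g/mol = 0.66092 mol, giving 0.66092 Si and 1.32184 O.
Oxygen sums to 2.65278; scaling by 4/2.65278 = 1.50785 puts the formula on 4 O.
Mg: 1.14108 × 1.50785 = 1.721 atoms per formula unit.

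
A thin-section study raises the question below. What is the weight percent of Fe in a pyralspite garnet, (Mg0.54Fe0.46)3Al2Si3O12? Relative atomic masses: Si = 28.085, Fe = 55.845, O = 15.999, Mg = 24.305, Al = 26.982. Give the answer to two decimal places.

17.25 mass %

M((Mg0.54Fe0.46)3Al2Si3O12) = 446.647 g/mol.
Fe contributes 1.38 × 55.845 = 77.066 g per mole.
77.066/446.647 = 0.1725 → 17.25%.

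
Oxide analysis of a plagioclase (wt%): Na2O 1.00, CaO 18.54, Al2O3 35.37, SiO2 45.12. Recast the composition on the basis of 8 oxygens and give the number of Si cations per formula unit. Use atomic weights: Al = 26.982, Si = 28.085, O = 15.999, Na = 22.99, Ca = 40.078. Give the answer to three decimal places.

2.079 Si apfu

1.00 wt% Na2O ÷ 61.979 g/mol = 0.01613 mol, giving 0.03226 Na and 0.01613 O.
18.54 wt% CaO ÷ 56.077 g/mol = 0.33062 mol, giving 0.33062 Ca and 0.33062 O.
35.37 wt% Al2O3 ÷ 101.961 g/mol = 0.34690 mol, giving 0.69380 Al and 1.04070 O.
45.12 wt% SiO2 ÷ 60.083 g/mol = 0.75096 mol, giving 0.75096 Si and 1.50192 O.
Oxygen sums to 2.88937; scaling by 8/2.88937 = 2.76877 puts the formula on 8 O.
Si: 0.75096 × 2.76877 = 2.079 atoms per formula unit.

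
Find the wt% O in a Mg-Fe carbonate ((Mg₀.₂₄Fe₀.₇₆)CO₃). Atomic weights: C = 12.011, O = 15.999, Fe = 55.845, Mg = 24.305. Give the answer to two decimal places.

Molar mass of (Mg₀.₂₄Fe₀.₇₆)CO₃: 0.24*24.305 + 0.76*55.845 + 1*12.011 + 3*15.999 = 108.283 g/mol.
Mass of O per formula unit: 3 × 15.999 = 47.997 g.
Weight fraction O = 47.997 / 108.283 = 0.4433.

44.33 wt%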